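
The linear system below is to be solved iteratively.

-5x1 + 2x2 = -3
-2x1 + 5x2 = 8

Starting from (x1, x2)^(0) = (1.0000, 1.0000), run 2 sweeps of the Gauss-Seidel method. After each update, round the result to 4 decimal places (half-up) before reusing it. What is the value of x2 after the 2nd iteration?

2.1600

Iteration 1:
  x1 = (-3 - (2)·1.0000) / (-5) = 1.0000
  x2 = (8 - (-2)·1.0000) / (5) = 2.0000
Iteration 2:
  x1 = (-3 - (2)·2.0000) / (-5) = 1.4000
  x2 = (8 - (-2)·1.4000) / (5) = 2.1600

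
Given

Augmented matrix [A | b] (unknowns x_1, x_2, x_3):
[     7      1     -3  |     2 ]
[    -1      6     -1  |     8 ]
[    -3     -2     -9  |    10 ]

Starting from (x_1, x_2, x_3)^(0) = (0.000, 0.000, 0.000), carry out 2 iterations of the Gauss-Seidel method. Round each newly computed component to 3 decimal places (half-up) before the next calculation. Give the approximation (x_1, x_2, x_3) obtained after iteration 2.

Iteration 1:
  x_1 = (2 - (1)·0.000 - (-3)·0.000) / (7) = 0.286
  x_2 = (8 - (-1)·0.286 - (-1)·0.000) / (6) = 1.381
  x_3 = (10 - (-3)·0.286 - (-2)·1.381) / (-9) = -1.513
Iteration 2:
  x_1 = (2 - (1)·1.381 - (-3)·-1.513) / (7) = -0.560
  x_2 = (8 - (-1)·-0.560 - (-1)·-1.513) / (6) = 0.988
  x_3 = (10 - (-3)·-0.560 - (-2)·0.988) / (-9) = -1.144

(-0.560, 0.988, -1.144)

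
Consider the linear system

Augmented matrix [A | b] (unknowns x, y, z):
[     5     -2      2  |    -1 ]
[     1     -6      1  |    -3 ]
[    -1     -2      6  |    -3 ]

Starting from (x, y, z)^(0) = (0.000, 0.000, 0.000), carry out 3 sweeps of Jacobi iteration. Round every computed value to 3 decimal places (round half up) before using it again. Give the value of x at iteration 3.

0.100

Iteration 1:
  x = (-1 - (-2)·0.000 - (2)·0.000) / (5) = -0.200
  y = (-3 - (1)·0.000 - (1)·0.000) / (-6) = 0.500
  z = (-3 - (-1)·0.000 - (-2)·0.000) / (6) = -0.500
Iteration 2:
  x = (-1 - (-2)·0.500 - (2)·-0.500) / (5) = 0.200
  y = (-3 - (1)·-0.200 - (1)·-0.500) / (-6) = 0.383
  z = (-3 - (-1)·-0.200 - (-2)·0.500) / (6) = -0.367
Iteration 3:
  x = (-1 - (-2)·0.383 - (2)·-0.367) / (5) = 0.100
  y = (-3 - (1)·0.200 - (1)·-0.367) / (-6) = 0.472
  z = (-3 - (-1)·0.200 - (-2)·0.383) / (6) = -0.339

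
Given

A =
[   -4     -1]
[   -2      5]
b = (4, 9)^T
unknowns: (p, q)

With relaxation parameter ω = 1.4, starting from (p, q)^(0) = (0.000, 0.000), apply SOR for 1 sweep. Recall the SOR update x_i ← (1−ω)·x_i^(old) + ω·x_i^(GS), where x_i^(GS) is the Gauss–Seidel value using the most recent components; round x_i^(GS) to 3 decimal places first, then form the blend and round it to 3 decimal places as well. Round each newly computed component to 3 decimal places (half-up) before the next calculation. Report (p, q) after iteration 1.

Iteration 1:
  p: GS value = (4 - (-1)·0.000) / (-4) = -1.000;  p ← (1−ω)·0.000 + ω·-1.000 = -1.400
  q: GS value = (9 - (-2)·-1.400) / (5) = 1.240;  q ← (1−ω)·0.000 + ω·1.240 = 1.736

(-1.400, 1.736)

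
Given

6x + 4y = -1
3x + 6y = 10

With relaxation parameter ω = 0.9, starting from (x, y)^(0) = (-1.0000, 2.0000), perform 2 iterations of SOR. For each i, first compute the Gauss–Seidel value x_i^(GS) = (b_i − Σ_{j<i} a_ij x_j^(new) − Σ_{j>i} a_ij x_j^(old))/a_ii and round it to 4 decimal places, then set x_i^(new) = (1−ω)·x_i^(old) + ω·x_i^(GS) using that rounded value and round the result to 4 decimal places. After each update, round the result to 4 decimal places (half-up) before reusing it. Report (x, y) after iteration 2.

Iteration 1:
  x: GS value = (-1 - (4)·2.0000) / (6) = -1.5000;  x ← (1−ω)·-1.0000 + ω·-1.5000 = -1.4500
  y: GS value = (10 - (3)·-1.4500) / (6) = 2.3917;  y ← (1−ω)·2.0000 + ω·2.3917 = 2.3525
Iteration 2:
  x: GS value = (-1 - (4)·2.3525) / (6) = -1.7350;  x ← (1−ω)·-1.4500 + ω·-1.7350 = -1.7065
  y: GS value = (10 - (3)·-1.7065) / (6) = 2.5199;  y ← (1−ω)·2.3525 + ω·2.5199 = 2.5032

(-1.7065, 2.5032)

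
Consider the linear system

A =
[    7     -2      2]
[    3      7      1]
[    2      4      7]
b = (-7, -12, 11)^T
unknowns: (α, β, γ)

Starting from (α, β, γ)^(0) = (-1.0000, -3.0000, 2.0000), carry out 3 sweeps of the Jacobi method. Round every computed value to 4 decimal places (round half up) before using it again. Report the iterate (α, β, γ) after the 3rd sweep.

(-2.2420, -1.1079, 2.9534)

Iteration 1:
  α = (-7 - (-2)·-3.0000 - (2)·2.0000) / (7) = -2.4286
  β = (-12 - (3)·-1.0000 - (1)·2.0000) / (7) = -1.5714
  γ = (11 - (2)·-1.0000 - (4)·-3.0000) / (7) = 3.5714
Iteration 2:
  α = (-7 - (-2)·-1.5714 - (2)·3.5714) / (7) = -2.4694
  β = (-12 - (3)·-2.4286 - (1)·3.5714) / (7) = -1.1837
  γ = (11 - (2)·-2.4286 - (4)·-1.5714) / (7) = 3.1633
Iteration 3:
  α = (-7 - (-2)·-1.1837 - (2)·3.1633) / (7) = -2.2420
  β = (-12 - (3)·-2.4694 - (1)·3.1633) / (7) = -1.1079
  γ = (11 - (2)·-2.4694 - (4)·-1.1837) / (7) = 2.9534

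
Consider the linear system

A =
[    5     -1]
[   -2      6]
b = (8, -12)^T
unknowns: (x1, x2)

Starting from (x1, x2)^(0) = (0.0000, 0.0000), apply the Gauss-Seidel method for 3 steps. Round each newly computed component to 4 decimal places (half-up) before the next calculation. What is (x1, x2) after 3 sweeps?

(1.2871, -1.5710)

Iteration 1:
  x1 = (8 - (-1)·0.0000) / (5) = 1.6000
  x2 = (-12 - (-2)·1.6000) / (6) = -1.4667
Iteration 2:
  x1 = (8 - (-1)·-1.4667) / (5) = 1.3067
  x2 = (-12 - (-2)·1.3067) / (6) = -1.5644
Iteration 3:
  x1 = (8 - (-1)·-1.5644) / (5) = 1.2871
  x2 = (-12 - (-2)·1.2871) / (6) = -1.5710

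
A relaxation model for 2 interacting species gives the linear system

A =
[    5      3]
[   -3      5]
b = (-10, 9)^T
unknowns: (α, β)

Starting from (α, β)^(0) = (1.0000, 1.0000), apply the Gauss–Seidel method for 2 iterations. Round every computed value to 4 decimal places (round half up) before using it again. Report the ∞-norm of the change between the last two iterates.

Iteration 1:
  α = (-10 - (3)·1.0000) / (5) = -2.6000
  β = (9 - (-3)·-2.6000) / (5) = 0.2400
Iteration 2:
  α = (-10 - (3)·0.2400) / (5) = -2.1440
  β = (9 - (-3)·-2.1440) / (5) = 0.5136
Change: (0.4560, 0.2736) → max |·| = 0.4560

0.4560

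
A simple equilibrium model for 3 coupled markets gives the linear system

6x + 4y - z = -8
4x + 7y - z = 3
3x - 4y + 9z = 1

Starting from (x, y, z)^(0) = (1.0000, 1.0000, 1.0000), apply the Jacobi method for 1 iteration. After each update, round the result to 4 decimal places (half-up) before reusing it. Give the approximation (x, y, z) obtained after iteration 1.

Iteration 1:
  x = (-8 - (4)·1.0000 - (-1)·1.0000) / (6) = -1.8333
  y = (3 - (4)·1.0000 - (-1)·1.0000) / (7) = 0.0000
  z = (1 - (3)·1.0000 - (-4)·1.0000) / (9) = 0.2222

(-1.8333, 0.0000, 0.2222)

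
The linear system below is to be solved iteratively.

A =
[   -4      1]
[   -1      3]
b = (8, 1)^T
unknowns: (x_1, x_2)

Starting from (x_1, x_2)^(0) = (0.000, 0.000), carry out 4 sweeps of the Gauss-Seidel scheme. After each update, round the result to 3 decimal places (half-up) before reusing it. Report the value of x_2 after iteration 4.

-0.364

Iteration 1:
  x_1 = (8 - (1)·0.000) / (-4) = -2.000
  x_2 = (1 - (-1)·-2.000) / (3) = -0.333
Iteration 2:
  x_1 = (8 - (1)·-0.333) / (-4) = -2.083
  x_2 = (1 - (-1)·-2.083) / (3) = -0.361
Iteration 3:
  x_1 = (8 - (1)·-0.361) / (-4) = -2.090
  x_2 = (1 - (-1)·-2.090) / (3) = -0.363
Iteration 4:
  x_1 = (8 - (1)·-0.363) / (-4) = -2.091
  x_2 = (1 - (-1)·-2.091) / (3) = -0.364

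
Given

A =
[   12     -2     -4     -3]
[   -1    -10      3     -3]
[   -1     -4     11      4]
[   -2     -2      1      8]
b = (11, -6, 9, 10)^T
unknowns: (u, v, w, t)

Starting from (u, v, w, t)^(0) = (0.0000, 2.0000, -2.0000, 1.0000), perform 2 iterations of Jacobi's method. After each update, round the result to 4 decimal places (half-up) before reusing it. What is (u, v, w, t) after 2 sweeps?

(1.7606, 0.2712, 0.0576, 1.2356)

Iteration 1:
  u = (11 - (-2)·2.0000 - (-4)·-2.0000 - (-3)·1.0000) / (12) = 0.8333
  v = (-6 - (-1)·0.0000 - (3)·-2.0000 - (-3)·1.0000) / (-10) = -0.3000
  w = (9 - (-1)·0.0000 - (-4)·2.0000 - (4)·1.0000) / (11) = 1.1818
  t = (10 - (-2)·0.0000 - (-2)·2.0000 - (1)·-2.0000) / (8) = 2.0000
Iteration 2:
  u = (11 - (-2)·-0.3000 - (-4)·1.1818 - (-3)·2.0000) / (12) = 1.7606
  v = (-6 - (-1)·0.8333 - (3)·1.1818 - (-3)·2.0000) / (-10) = 0.2712
  w = (9 - (-1)·0.8333 - (-4)·-0.3000 - (4)·2.0000) / (11) = 0.0576
  t = (10 - (-2)·0.8333 - (-2)·-0.3000 - (1)·1.1818) / (8) = 1.2356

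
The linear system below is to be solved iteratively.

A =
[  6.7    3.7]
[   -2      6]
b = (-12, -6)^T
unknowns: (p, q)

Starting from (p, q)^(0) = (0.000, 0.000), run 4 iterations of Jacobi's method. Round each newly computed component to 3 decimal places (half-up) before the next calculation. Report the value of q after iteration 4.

-1.303

Iteration 1:
  p = (-12 - (3.7)·0.000) / (6.7) = -1.791
  q = (-6 - (-2)·0.000) / (6) = -1.000
Iteration 2:
  p = (-12 - (3.7)·-1.000) / (6.7) = -1.239
  q = (-6 - (-2)·-1.791) / (6) = -1.597
Iteration 3:
  p = (-12 - (3.7)·-1.597) / (6.7) = -0.909
  q = (-6 - (-2)·-1.239) / (6) = -1.413
Iteration 4:
  p = (-12 - (3.7)·-1.413) / (6.7) = -1.011
  q = (-6 - (-2)·-0.909) / (6) = -1.303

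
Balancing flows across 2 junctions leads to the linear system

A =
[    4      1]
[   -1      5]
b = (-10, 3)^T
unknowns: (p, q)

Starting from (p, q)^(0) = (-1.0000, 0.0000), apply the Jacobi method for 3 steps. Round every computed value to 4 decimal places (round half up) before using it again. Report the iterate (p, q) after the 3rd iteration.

(-2.5250, 0.0800)

Iteration 1:
  p = (-10 - (1)·0.0000) / (4) = -2.5000
  q = (3 - (-1)·-1.0000) / (5) = 0.4000
Iteration 2:
  p = (-10 - (1)·0.4000) / (4) = -2.6000
  q = (3 - (-1)·-2.5000) / (5) = 0.1000
Iteration 3:
  p = (-10 - (1)·0.1000) / (4) = -2.5250
  q = (3 - (-1)·-2.6000) / (5) = 0.0800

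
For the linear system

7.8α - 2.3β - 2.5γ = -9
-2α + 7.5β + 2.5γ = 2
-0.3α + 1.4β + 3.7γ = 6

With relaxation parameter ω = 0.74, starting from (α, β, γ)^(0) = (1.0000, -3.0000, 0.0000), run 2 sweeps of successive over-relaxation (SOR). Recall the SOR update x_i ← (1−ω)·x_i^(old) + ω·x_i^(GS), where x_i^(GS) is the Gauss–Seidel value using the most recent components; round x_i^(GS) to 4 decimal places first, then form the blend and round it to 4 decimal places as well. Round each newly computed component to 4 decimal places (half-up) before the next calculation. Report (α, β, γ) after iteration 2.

(-1.0375, -0.5577, 1.6468)

Iteration 1:
  α: GS value = (-9 - (-2.3)·-3.0000 - (-2.5)·0.0000) / (7.8) = -2.0385;  α ← (1−ω)·1.0000 + ω·-2.0385 = -1.2485
  β: GS value = (2 - (-2)·-1.2485 - (2.5)·0.0000) / (7.5) = -0.0663;  β ← (1−ω)·-3.0000 + ω·-0.0663 = -0.8291
  γ: GS value = (6 - (-0.3)·-1.2485 - (1.4)·-0.8291) / (3.7) = 1.8341;  γ ← (1−ω)·0.0000 + ω·1.8341 = 1.3572
Iteration 2:
  α: GS value = (-9 - (-2.3)·-0.8291 - (-2.5)·1.3572) / (7.8) = -0.9633;  α ← (1−ω)·-1.2485 + ω·-0.9633 = -1.0375
  β: GS value = (2 - (-2)·-1.0375 - (2.5)·1.3572) / (7.5) = -0.4624;  β ← (1−ω)·-0.8291 + ω·-0.4624 = -0.5577
  γ: GS value = (6 - (-0.3)·-1.0375 - (1.4)·-0.5577) / (3.7) = 1.7485;  γ ← (1−ω)·1.3572 + ω·1.7485 = 1.6468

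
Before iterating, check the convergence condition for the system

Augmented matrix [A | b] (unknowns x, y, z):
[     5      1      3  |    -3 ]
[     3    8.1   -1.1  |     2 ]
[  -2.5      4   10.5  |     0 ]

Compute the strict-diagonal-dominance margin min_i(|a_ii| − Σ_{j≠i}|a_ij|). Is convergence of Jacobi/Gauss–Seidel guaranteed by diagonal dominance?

1

row 1: |5| − (1+3) = 1
row 2: |8.1| − (3+1.1) = 4
row 3: |10.5| − (2.5+4) = 4
minimum over rows = 1 → strictly diagonally dominant (convergence guaranteed)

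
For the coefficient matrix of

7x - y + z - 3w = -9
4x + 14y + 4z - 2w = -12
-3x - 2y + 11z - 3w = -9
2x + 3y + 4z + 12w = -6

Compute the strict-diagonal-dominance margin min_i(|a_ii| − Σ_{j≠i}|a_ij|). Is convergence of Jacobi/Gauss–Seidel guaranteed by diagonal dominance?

2

row 1: |7| − (1+1+3) = 2
row 2: |14| − (4+4+2) = 4
row 3: |11| − (3+2+3) = 3
row 4: |12| − (2+3+4) = 3
minimum over rows = 2 → strictly diagonally dominant (convergence guaranteed)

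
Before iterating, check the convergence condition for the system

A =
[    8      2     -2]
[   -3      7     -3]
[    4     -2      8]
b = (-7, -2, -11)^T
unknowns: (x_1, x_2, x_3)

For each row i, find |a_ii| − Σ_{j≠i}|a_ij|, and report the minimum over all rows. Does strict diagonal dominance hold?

1

row 1: |8| − (2+2) = 4
row 2: |7| − (3+3) = 1
row 3: |8| − (4+2) = 2
minimum over rows = 1 → strictly diagonally dominant (convergence guaranteed)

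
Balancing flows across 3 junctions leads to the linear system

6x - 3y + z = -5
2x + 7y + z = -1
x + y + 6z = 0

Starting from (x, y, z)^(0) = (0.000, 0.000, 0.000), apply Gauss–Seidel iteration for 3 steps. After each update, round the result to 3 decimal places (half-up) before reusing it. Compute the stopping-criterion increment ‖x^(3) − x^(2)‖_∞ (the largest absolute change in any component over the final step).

Iteration 1:
  x = (-5 - (-3)·0.000 - (1)·0.000) / (6) = -0.833
  y = (-1 - (2)·-0.833 - (1)·0.000) / (7) = 0.095
  z = (0 - (1)·-0.833 - (1)·0.095) / (6) = 0.123
Iteration 2:
  x = (-5 - (-3)·0.095 - (1)·0.123) / (6) = -0.806
  y = (-1 - (2)·-0.806 - (1)·0.123) / (7) = 0.070
  z = (0 - (1)·-0.806 - (1)·0.070) / (6) = 0.123
Iteration 3:
  x = (-5 - (-3)·0.070 - (1)·0.123) / (6) = -0.819
  y = (-1 - (2)·-0.819 - (1)·0.123) / (7) = 0.074
  z = (0 - (1)·-0.819 - (1)·0.074) / (6) = 0.124
Change: (-0.013, 0.004, 0.001) → max |·| = 0.013

0.013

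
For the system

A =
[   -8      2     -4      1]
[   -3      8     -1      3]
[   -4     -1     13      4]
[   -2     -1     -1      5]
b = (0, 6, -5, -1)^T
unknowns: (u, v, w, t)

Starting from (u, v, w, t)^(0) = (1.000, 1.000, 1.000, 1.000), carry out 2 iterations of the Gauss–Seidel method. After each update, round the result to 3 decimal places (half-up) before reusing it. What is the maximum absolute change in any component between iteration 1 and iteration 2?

Iteration 1:
  u = (0 - (2)·1.000 - (-4)·1.000 - (1)·1.000) / (-8) = -0.125
  v = (6 - (-3)·-0.125 - (-1)·1.000 - (3)·1.000) / (8) = 0.453
  w = (-5 - (-4)·-0.125 - (-1)·0.453 - (4)·1.000) / (13) = -0.696
  t = (-1 - (-2)·-0.125 - (-1)·0.453 - (-1)·-0.696) / (5) = -0.299
Iteration 2:
  u = (0 - (2)·0.453 - (-4)·-0.696 - (1)·-0.299) / (-8) = 0.424
  v = (6 - (-3)·0.424 - (-1)·-0.696 - (3)·-0.299) / (8) = 0.934
  w = (-5 - (-4)·0.424 - (-1)·0.934 - (4)·-0.299) / (13) = -0.090
  t = (-1 - (-2)·0.424 - (-1)·0.934 - (-1)·-0.090) / (5) = 0.138
Change: (0.549, 0.481, 0.606, 0.437) → max |·| = 0.606

0.606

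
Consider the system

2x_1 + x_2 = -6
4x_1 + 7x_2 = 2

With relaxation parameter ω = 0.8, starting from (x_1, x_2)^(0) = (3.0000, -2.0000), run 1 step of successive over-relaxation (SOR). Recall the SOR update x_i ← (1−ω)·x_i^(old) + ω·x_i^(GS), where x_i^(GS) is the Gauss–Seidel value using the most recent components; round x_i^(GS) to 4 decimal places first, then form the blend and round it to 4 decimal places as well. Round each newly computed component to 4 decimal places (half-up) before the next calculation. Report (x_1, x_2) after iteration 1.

Iteration 1:
  x_1: GS value = (-6 - (1)·-2.0000) / (2) = -2.0000;  x_1 ← (1−ω)·3.0000 + ω·-2.0000 = -1.0000
  x_2: GS value = (2 - (4)·-1.0000) / (7) = 0.8571;  x_2 ← (1−ω)·-2.0000 + ω·0.8571 = 0.2857

(-1.0000, 0.2857)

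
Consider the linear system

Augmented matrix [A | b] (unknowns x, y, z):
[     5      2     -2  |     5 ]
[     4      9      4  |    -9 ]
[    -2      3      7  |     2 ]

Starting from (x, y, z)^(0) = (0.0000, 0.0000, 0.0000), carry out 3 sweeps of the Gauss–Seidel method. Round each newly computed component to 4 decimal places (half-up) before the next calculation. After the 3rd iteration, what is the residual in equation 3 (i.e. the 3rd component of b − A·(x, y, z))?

Iteration 1:
  x = (5 - (2)·0.0000 - (-2)·0.0000) / (5) = 1.0000
  y = (-9 - (4)·1.0000 - (4)·0.0000) / (9) = -1.4444
  z = (2 - (-2)·1.0000 - (3)·-1.4444) / (7) = 1.1905
Iteration 2:
  x = (5 - (2)·-1.4444 - (-2)·1.1905) / (5) = 2.0540
  y = (-9 - (4)·2.0540 - (4)·1.1905) / (9) = -2.4420
  z = (2 - (-2)·2.0540 - (3)·-2.4420) / (7) = 1.9191
Iteration 3:
  x = (5 - (2)·-2.4420 - (-2)·1.9191) / (5) = 2.7444
  y = (-9 - (4)·2.7444 - (4)·1.9191) / (9) = -3.0727
  z = (2 - (-2)·2.7444 - (3)·-3.0727) / (7) = 2.3867
Residual b − A·x = (2.1968, -1.8701, 0.0000)

0.0000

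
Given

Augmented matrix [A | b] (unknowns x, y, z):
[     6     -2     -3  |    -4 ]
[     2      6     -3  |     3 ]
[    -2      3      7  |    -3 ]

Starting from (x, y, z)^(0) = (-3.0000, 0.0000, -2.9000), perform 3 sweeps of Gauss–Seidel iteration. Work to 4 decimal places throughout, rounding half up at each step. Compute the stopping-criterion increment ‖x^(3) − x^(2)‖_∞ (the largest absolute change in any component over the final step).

Iteration 1:
  x = (-4 - (-2)·0.0000 - (-3)·-2.9000) / (6) = -2.1167
  y = (3 - (2)·-2.1167 - (-3)·-2.9000) / (6) = -0.2444
  z = (-3 - (-2)·-2.1167 - (3)·-0.2444) / (7) = -0.9286
Iteration 2:
  x = (-4 - (-2)·-0.2444 - (-3)·-0.9286) / (6) = -1.2124
  y = (3 - (2)·-1.2124 - (-3)·-0.9286) / (6) = 0.4398
  z = (-3 - (-2)·-1.2124 - (3)·0.4398) / (7) = -0.9635
Iteration 3:
  x = (-4 - (-2)·0.4398 - (-3)·-0.9635) / (6) = -1.0018
  y = (3 - (2)·-1.0018 - (-3)·-0.9635) / (6) = 0.3522
  z = (-3 - (-2)·-1.0018 - (3)·0.3522) / (7) = -0.8657
Change: (0.2106, -0.0876, 0.0978) → max |·| = 0.2106

0.2106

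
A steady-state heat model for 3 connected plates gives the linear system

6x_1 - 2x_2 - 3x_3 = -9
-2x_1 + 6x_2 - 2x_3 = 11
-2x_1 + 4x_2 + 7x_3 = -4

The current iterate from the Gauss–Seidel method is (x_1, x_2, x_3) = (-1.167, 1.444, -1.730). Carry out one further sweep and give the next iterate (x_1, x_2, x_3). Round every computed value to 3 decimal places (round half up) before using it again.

One sweep:
  x_1 = (-9 - (-2)·1.444 - (-3)·-1.730) / (6) = -1.884
  x_2 = (11 - (-2)·-1.884 - (-2)·-1.730) / (6) = 0.629
  x_3 = (-4 - (-2)·-1.884 - (4)·0.629) / (7) = -1.469

(-1.884, 0.629, -1.469)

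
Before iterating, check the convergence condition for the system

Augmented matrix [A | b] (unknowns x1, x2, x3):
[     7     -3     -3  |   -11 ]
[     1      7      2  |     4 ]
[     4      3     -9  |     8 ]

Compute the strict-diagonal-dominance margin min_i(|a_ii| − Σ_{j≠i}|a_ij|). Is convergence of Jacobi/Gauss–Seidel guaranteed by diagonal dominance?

1

row 1: |7| − (3+3) = 1
row 2: |7| − (1+2) = 4
row 3: |-9| − (4+3) = 2
minimum over rows = 1 → strictly diagonally dominant (convergence guaranteed)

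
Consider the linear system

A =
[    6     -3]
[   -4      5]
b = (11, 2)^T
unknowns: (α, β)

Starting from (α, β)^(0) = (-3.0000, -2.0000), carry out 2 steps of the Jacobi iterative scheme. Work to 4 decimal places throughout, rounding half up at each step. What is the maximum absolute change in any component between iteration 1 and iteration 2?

3.0666

Iteration 1:
  α = (11 - (-3)·-2.0000) / (6) = 0.8333
  β = (2 - (-4)·-3.0000) / (5) = -2.0000
Iteration 2:
  α = (11 - (-3)·-2.0000) / (6) = 0.8333
  β = (2 - (-4)·0.8333) / (5) = 1.0666
Change: (0.0000, 3.0666) → max |·| = 3.0666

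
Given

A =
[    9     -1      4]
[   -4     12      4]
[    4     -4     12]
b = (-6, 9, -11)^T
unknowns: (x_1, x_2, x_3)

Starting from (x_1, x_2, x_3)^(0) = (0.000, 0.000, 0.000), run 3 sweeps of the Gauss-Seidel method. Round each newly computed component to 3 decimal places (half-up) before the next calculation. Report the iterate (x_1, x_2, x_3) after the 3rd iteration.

Iteration 1:
  x_1 = (-6 - (-1)·0.000 - (4)·0.000) / (9) = -0.667
  x_2 = (9 - (-4)·-0.667 - (4)·0.000) / (12) = 0.528
  x_3 = (-11 - (4)·-0.667 - (-4)·0.528) / (12) = -0.518
Iteration 2:
  x_1 = (-6 - (-1)·0.528 - (4)·-0.518) / (9) = -0.378
  x_2 = (9 - (-4)·-0.378 - (4)·-0.518) / (12) = 0.797
  x_3 = (-11 - (4)·-0.378 - (-4)·0.797) / (12) = -0.525
Iteration 3:
  x_1 = (-6 - (-1)·0.797 - (4)·-0.525) / (9) = -0.345
  x_2 = (9 - (-4)·-0.345 - (4)·-0.525) / (12) = 0.810
  x_3 = (-11 - (4)·-0.345 - (-4)·0.810) / (12) = -0.532

(-0.345, 0.810, -0.532)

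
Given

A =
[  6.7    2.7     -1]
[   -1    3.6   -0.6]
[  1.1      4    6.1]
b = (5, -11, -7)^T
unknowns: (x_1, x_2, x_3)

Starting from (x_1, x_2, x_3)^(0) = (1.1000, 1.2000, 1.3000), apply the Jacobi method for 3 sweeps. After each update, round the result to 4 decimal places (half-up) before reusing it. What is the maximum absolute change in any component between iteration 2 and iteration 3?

Iteration 1:
  x_1 = (5 - (2.7)·1.2000 - (-1)·1.3000) / (6.7) = 0.4567
  x_2 = (-11 - (-1)·1.1000 - (-0.6)·1.3000) / (3.6) = -2.5333
  x_3 = (-7 - (1.1)·1.1000 - (4)·1.2000) / (6.1) = -2.1328
Iteration 2:
  x_1 = (5 - (2.7)·-2.5333 - (-1)·-2.1328) / (6.7) = 1.4488
  x_2 = (-11 - (-1)·0.4567 - (-0.6)·-2.1328) / (3.6) = -3.2842
  x_3 = (-7 - (1.1)·0.4567 - (4)·-2.5333) / (6.1) = 0.4313
Iteration 3:
  x_1 = (5 - (2.7)·-3.2842 - (-1)·0.4313) / (6.7) = 2.1341
  x_2 = (-11 - (-1)·1.4488 - (-0.6)·0.4313) / (3.6) = -2.5812
  x_3 = (-7 - (1.1)·1.4488 - (4)·-3.2842) / (6.1) = 0.7448
Change: (0.6853, 0.7030, 0.3135) → max |·| = 0.7030

0.7030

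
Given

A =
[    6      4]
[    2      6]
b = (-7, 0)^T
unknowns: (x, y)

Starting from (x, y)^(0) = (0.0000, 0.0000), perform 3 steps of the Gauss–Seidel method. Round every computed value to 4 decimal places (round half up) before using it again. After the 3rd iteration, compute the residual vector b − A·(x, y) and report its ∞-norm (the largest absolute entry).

0.0770

Iteration 1:
  x = (-7 - (4)·0.0000) / (6) = -1.1667
  y = (0 - (2)·-1.1667) / (6) = 0.3889
Iteration 2:
  x = (-7 - (4)·0.3889) / (6) = -1.4259
  y = (0 - (2)·-1.4259) / (6) = 0.4753
Iteration 3:
  x = (-7 - (4)·0.4753) / (6) = -1.4835
  y = (0 - (2)·-1.4835) / (6) = 0.4945
Residual b − A·x = (-0.0770, 0.0000); ∞-norm = 0.0770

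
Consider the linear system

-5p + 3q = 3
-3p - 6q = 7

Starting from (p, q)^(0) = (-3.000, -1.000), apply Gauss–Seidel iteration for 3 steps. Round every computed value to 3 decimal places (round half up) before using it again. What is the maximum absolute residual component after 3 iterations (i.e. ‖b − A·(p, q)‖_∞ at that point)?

0.116

Iteration 1:
  p = (3 - (3)·-1.000) / (-5) = -1.200
  q = (7 - (-3)·-1.200) / (-6) = -0.567
Iteration 2:
  p = (3 - (3)·-0.567) / (-5) = -0.940
  q = (7 - (-3)·-0.940) / (-6) = -0.697
Iteration 3:
  p = (3 - (3)·-0.697) / (-5) = -1.018
  q = (7 - (-3)·-1.018) / (-6) = -0.658
Residual b − A·x = (-0.116, -0.002); ∞-norm = 0.116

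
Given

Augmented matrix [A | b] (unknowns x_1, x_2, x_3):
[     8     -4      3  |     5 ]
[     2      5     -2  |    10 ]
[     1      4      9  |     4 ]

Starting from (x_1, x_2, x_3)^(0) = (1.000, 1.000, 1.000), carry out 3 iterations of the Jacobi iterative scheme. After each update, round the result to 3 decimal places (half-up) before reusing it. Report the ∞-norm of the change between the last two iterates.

Iteration 1:
  x_1 = (5 - (-4)·1.000 - (3)·1.000) / (8) = 0.750
  x_2 = (10 - (2)·1.000 - (-2)·1.000) / (5) = 2.000
  x_3 = (4 - (1)·1.000 - (4)·1.000) / (9) = -0.111
Iteration 2:
  x_1 = (5 - (-4)·2.000 - (3)·-0.111) / (8) = 1.667
  x_2 = (10 - (2)·0.750 - (-2)·-0.111) / (5) = 1.656
  x_3 = (4 - (1)·0.750 - (4)·2.000) / (9) = -0.528
Iteration 3:
  x_1 = (5 - (-4)·1.656 - (3)·-0.528) / (8) = 1.651
  x_2 = (10 - (2)·1.667 - (-2)·-0.528) / (5) = 1.122
  x_3 = (4 - (1)·1.667 - (4)·1.656) / (9) = -0.477
Change: (-0.016, -0.534, 0.051) → max |·| = 0.534

0.534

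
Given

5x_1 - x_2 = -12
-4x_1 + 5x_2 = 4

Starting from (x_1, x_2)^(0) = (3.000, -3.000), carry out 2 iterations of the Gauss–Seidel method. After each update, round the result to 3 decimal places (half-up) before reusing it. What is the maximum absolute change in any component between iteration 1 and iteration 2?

0.280

Iteration 1:
  x_1 = (-12 - (-1)·-3.000) / (5) = -3.000
  x_2 = (4 - (-4)·-3.000) / (5) = -1.600
Iteration 2:
  x_1 = (-12 - (-1)·-1.600) / (5) = -2.720
  x_2 = (4 - (-4)·-2.720) / (5) = -1.376
Change: (0.280, 0.224) → max |·| = 0.280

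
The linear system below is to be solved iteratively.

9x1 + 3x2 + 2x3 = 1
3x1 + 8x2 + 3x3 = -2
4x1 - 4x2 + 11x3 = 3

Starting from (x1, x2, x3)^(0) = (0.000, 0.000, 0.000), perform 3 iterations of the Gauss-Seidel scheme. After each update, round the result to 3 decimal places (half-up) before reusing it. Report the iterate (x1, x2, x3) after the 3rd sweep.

(0.216, -0.359, 0.064)

Iteration 1:
  x1 = (1 - (3)·0.000 - (2)·0.000) / (9) = 0.111
  x2 = (-2 - (3)·0.111 - (3)·0.000) / (8) = -0.292
  x3 = (3 - (4)·0.111 - (-4)·-0.292) / (11) = 0.126
Iteration 2:
  x1 = (1 - (3)·-0.292 - (2)·0.126) / (9) = 0.180
  x2 = (-2 - (3)·0.180 - (3)·0.126) / (8) = -0.365
  x3 = (3 - (4)·0.180 - (-4)·-0.365) / (11) = 0.075
Iteration 3:
  x1 = (1 - (3)·-0.365 - (2)·0.075) / (9) = 0.216
  x2 = (-2 - (3)·0.216 - (3)·0.075) / (8) = -0.359
  x3 = (3 - (4)·0.216 - (-4)·-0.359) / (11) = 0.064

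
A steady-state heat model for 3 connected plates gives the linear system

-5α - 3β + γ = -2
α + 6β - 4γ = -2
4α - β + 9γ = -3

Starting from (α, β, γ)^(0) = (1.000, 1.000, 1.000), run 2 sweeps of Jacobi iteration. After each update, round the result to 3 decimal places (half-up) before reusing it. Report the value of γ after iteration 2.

-0.315

Iteration 1:
  α = (-2 - (-3)·1.000 - (1)·1.000) / (-5) = 0.000
  β = (-2 - (1)·1.000 - (-4)·1.000) / (6) = 0.167
  γ = (-3 - (4)·1.000 - (-1)·1.000) / (9) = -0.667
Iteration 2:
  α = (-2 - (-3)·0.167 - (1)·-0.667) / (-5) = 0.166
  β = (-2 - (1)·0.000 - (-4)·-0.667) / (6) = -0.778
  γ = (-3 - (4)·0.000 - (-1)·0.167) / (9) = -0.315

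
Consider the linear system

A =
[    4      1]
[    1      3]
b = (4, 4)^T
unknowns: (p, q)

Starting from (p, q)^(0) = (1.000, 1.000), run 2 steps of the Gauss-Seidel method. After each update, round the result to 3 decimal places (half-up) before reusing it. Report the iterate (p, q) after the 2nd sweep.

Iteration 1:
  p = (4 - (1)·1.000) / (4) = 0.750
  q = (4 - (1)·0.750) / (3) = 1.083
Iteration 2:
  p = (4 - (1)·1.083) / (4) = 0.729
  q = (4 - (1)·0.729) / (3) = 1.090

(0.729, 1.090)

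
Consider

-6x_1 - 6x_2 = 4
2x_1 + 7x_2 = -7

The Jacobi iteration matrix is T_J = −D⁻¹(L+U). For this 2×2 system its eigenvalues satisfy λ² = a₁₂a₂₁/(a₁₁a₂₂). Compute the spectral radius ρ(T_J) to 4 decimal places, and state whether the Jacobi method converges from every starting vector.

a₁₂a₂₁/(a₁₁a₂₂) = (-6)·(2) / ((-6)·(7)) = 0.285714
ρ = √|0.285714| = √0.285714 = 0.5345
ρ < 1, so Jacobi converges

0.5345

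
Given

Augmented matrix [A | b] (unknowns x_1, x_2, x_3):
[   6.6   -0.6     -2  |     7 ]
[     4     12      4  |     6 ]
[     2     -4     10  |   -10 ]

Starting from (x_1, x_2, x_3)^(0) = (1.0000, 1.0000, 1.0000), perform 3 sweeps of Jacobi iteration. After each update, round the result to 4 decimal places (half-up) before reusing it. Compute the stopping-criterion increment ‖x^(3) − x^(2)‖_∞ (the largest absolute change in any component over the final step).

Iteration 1:
  x_1 = (7 - (-0.6)·1.0000 - (-2)·1.0000) / (6.6) = 1.4545
  x_2 = (6 - (4)·1.0000 - (4)·1.0000) / (12) = -0.1667
  x_3 = (-10 - (2)·1.0000 - (-4)·1.0000) / (10) = -0.8000
Iteration 2:
  x_1 = (7 - (-0.6)·-0.1667 - (-2)·-0.8000) / (6.6) = 0.8030
  x_2 = (6 - (4)·1.4545 - (4)·-0.8000) / (12) = 0.2818
  x_3 = (-10 - (2)·1.4545 - (-4)·-0.1667) / (10) = -1.3576
Iteration 3:
  x_1 = (7 - (-0.6)·0.2818 - (-2)·-1.3576) / (6.6) = 0.6748
  x_2 = (6 - (4)·0.8030 - (4)·-1.3576) / (12) = 0.6849
  x_3 = (-10 - (2)·0.8030 - (-4)·0.2818) / (10) = -1.0479
Change: (-0.1282, 0.4031, 0.3097) → max |·| = 0.4031

0.4031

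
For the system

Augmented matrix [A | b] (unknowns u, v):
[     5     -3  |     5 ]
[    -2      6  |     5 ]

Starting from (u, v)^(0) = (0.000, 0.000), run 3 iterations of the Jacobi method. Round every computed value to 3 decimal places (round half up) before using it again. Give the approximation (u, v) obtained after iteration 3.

Iteration 1:
  u = (5 - (-3)·0.000) / (5) = 1.000
  v = (5 - (-2)·0.000) / (6) = 0.833
Iteration 2:
  u = (5 - (-3)·0.833) / (5) = 1.500
  v = (5 - (-2)·1.000) / (6) = 1.167
Iteration 3:
  u = (5 - (-3)·1.167) / (5) = 1.700
  v = (5 - (-2)·1.500) / (6) = 1.333

(1.700, 1.333)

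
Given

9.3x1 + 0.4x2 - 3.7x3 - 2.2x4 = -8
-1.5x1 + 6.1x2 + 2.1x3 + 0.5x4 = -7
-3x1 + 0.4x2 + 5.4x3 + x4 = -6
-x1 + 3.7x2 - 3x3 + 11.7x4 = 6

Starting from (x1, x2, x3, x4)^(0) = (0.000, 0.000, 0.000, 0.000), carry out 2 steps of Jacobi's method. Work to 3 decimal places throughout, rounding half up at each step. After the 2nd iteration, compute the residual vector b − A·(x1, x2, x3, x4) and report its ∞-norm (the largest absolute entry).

Iteration 1:
  x1 = (-8 - (0.4)·0.000 - (-3.7)·0.000 - (-2.2)·0.000) / (9.3) = -0.860
  x2 = (-7 - (-1.5)·0.000 - (2.1)·0.000 - (0.5)·0.000) / (6.1) = -1.148
  x3 = (-6 - (-3)·0.000 - (0.4)·0.000 - (1)·0.000) / (5.4) = -1.111
  x4 = (6 - (-1)·0.000 - (3.7)·0.000 - (-3)·0.000) / (11.7) = 0.513
Iteration 2:
  x1 = (-8 - (0.4)·-1.148 - (-3.7)·-1.111 - (-2.2)·0.513) / (9.3) = -1.131
  x2 = (-7 - (-1.5)·-0.860 - (2.1)·-1.111 - (0.5)·0.513) / (6.1) = -1.019
  x3 = (-6 - (-3)·-0.860 - (0.4)·-1.148 - (1)·0.513) / (5.4) = -1.599
  x4 = (6 - (-1)·-0.860 - (3.7)·-1.148 - (-3)·-1.111) / (11.7) = 0.517
Residual b − A·x = (-1.853, 0.619, -0.868, -2.207); ∞-norm = 2.207

2.207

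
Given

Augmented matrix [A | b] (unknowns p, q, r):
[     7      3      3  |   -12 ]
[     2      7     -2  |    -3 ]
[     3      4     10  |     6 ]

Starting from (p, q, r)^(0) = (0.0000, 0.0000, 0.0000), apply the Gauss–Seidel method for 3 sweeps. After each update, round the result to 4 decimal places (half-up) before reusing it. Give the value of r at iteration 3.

Iteration 1:
  p = (-12 - (3)·0.0000 - (3)·0.0000) / (7) = -1.7143
  q = (-3 - (2)·-1.7143 - (-2)·0.0000) / (7) = 0.0612
  r = (6 - (3)·-1.7143 - (4)·0.0612) / (10) = 1.0898
Iteration 2:
  p = (-12 - (3)·0.0612 - (3)·1.0898) / (7) = -2.2076
  q = (-3 - (2)·-2.2076 - (-2)·1.0898) / (7) = 0.5135
  r = (6 - (3)·-2.2076 - (4)·0.5135) / (10) = 1.0569
Iteration 3:
  p = (-12 - (3)·0.5135 - (3)·1.0569) / (7) = -2.3873
  q = (-3 - (2)·-2.3873 - (-2)·1.0569) / (7) = 0.5555
  r = (6 - (3)·-2.3873 - (4)·0.5555) / (10) = 1.0940

1.0940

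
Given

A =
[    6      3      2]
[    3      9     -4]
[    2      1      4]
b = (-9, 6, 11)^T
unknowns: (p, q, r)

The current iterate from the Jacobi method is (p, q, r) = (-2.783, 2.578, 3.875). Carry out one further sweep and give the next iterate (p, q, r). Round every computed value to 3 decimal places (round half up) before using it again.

One sweep:
  p = (-9 - (3)·2.578 - (2)·3.875) / (6) = -4.081
  q = (6 - (3)·-2.783 - (-4)·3.875) / (9) = 3.317
  r = (11 - (2)·-2.783 - (1)·2.578) / (4) = 3.497

(-4.081, 3.317, 3.497)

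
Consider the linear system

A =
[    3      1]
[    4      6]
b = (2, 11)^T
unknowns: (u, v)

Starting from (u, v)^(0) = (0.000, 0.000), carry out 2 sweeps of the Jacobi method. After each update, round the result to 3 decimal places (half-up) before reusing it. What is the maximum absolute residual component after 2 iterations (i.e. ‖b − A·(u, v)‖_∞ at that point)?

2.442

Iteration 1:
  u = (2 - (1)·0.000) / (3) = 0.667
  v = (11 - (4)·0.000) / (6) = 1.833
Iteration 2:
  u = (2 - (1)·1.833) / (3) = 0.056
  v = (11 - (4)·0.667) / (6) = 1.389
Residual b − A·x = (0.443, 2.442); ∞-norm = 2.442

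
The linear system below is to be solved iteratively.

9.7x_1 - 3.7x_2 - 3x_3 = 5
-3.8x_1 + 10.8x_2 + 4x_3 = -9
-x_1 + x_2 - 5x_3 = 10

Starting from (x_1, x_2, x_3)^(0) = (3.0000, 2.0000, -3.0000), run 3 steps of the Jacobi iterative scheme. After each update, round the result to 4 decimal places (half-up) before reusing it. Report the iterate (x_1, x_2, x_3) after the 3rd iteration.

Iteration 1:
  x_1 = (5 - (-3.7)·2.0000 - (-3)·-3.0000) / (9.7) = 0.3505
  x_2 = (-9 - (-3.8)·3.0000 - (4)·-3.0000) / (10.8) = 1.3333
  x_3 = (10 - (-1)·3.0000 - (1)·2.0000) / (-5) = -2.2000
Iteration 2:
  x_1 = (5 - (-3.7)·1.3333 - (-3)·-2.2000) / (9.7) = 0.3436
  x_2 = (-9 - (-3.8)·0.3505 - (4)·-2.2000) / (10.8) = 0.1048
  x_3 = (10 - (-1)·0.3505 - (1)·1.3333) / (-5) = -1.8034
Iteration 3:
  x_1 = (5 - (-3.7)·0.1048 - (-3)·-1.8034) / (9.7) = -0.0023
  x_2 = (-9 - (-3.8)·0.3436 - (4)·-1.8034) / (10.8) = -0.0445
  x_3 = (10 - (-1)·0.3436 - (1)·0.1048) / (-5) = -2.0478

(-0.0023, -0.0445, -2.0478)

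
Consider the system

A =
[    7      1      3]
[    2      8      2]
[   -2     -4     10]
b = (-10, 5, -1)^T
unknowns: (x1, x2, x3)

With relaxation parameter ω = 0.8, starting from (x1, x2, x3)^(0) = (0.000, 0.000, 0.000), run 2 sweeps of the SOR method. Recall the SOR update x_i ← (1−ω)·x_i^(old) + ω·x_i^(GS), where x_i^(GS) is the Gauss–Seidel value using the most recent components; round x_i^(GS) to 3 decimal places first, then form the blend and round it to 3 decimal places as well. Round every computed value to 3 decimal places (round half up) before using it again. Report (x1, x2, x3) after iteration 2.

(-1.445, 0.941, -0.016)

Iteration 1:
  x1: GS value = (-10 - (1)·0.000 - (3)·0.000) / (7) = -1.429;  x1 ← (1−ω)·0.000 + ω·-1.429 = -1.143
  x2: GS value = (5 - (2)·-1.143 - (2)·0.000) / (8) = 0.911;  x2 ← (1−ω)·0.000 + ω·0.911 = 0.729
  x3: GS value = (-1 - (-2)·-1.143 - (-4)·0.729) / (10) = -0.037;  x3 ← (1−ω)·0.000 + ω·-0.037 = -0.030
Iteration 2:
  x1: GS value = (-10 - (1)·0.729 - (3)·-0.030) / (7) = -1.520;  x1 ← (1−ω)·-1.143 + ω·-1.520 = -1.445
  x2: GS value = (5 - (2)·-1.445 - (2)·-0.030) / (8) = 0.994;  x2 ← (1−ω)·0.729 + ω·0.994 = 0.941
  x3: GS value = (-1 - (-2)·-1.445 - (-4)·0.941) / (10) = -0.013;  x3 ← (1−ω)·-0.030 + ω·-0.013 = -0.016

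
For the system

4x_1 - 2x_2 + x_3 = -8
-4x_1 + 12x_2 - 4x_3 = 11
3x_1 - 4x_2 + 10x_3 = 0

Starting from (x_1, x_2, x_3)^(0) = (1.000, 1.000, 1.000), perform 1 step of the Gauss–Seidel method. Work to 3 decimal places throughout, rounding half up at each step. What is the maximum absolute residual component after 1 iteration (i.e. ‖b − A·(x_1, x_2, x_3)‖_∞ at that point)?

0.836

Iteration 1:
  x_1 = (-8 - (-2)·1.000 - (1)·1.000) / (4) = -1.750
  x_2 = (11 - (-4)·-1.750 - (-4)·1.000) / (12) = 0.667
  x_3 = (0 - (3)·-1.750 - (-4)·0.667) / (10) = 0.792
Residual b − A·x = (-0.458, -0.836, -0.002); ∞-norm = 0.836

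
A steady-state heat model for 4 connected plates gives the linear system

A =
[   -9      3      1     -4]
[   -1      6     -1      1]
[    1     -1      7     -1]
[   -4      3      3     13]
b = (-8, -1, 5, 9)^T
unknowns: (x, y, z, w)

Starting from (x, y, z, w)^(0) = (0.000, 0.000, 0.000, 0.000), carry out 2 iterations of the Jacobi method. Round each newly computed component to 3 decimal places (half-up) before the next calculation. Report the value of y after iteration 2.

Iteration 1:
  x = (-8 - (3)·0.000 - (1)·0.000 - (-4)·0.000) / (-9) = 0.889
  y = (-1 - (-1)·0.000 - (-1)·0.000 - (1)·0.000) / (6) = -0.167
  z = (5 - (1)·0.000 - (-1)·0.000 - (-1)·0.000) / (7) = 0.714
  w = (9 - (-4)·0.000 - (3)·0.000 - (3)·0.000) / (13) = 0.692
Iteration 2:
  x = (-8 - (3)·-0.167 - (1)·0.714 - (-4)·0.692) / (-9) = 0.605
  y = (-1 - (-1)·0.889 - (-1)·0.714 - (1)·0.692) / (6) = -0.015
  z = (5 - (1)·0.889 - (-1)·-0.167 - (-1)·0.692) / (7) = 0.662
  w = (9 - (-4)·0.889 - (3)·-0.167 - (3)·0.714) / (13) = 0.840

-0.015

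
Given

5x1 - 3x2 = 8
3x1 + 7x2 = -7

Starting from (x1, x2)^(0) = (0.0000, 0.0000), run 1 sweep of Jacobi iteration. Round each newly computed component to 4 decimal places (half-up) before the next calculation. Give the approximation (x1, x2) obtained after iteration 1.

Iteration 1:
  x1 = (8 - (-3)·0.0000) / (5) = 1.6000
  x2 = (-7 - (3)·0.0000) / (7) = -1.0000

(1.6000, -1.0000)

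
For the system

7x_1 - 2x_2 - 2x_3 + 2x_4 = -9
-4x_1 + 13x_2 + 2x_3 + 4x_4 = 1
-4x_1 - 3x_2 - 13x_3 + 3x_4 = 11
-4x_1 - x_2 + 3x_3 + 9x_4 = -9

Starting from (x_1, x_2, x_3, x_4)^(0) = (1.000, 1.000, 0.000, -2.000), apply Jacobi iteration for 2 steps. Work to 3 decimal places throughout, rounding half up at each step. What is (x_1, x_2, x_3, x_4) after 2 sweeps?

Iteration 1:
  x_1 = (-9 - (-2)·1.000 - (-2)·0.000 - (2)·-2.000) / (7) = -0.429
  x_2 = (1 - (-4)·1.000 - (2)·0.000 - (4)·-2.000) / (13) = 1.000
  x_3 = (11 - (-4)·1.000 - (-3)·1.000 - (3)·-2.000) / (-13) = -1.846
  x_4 = (-9 - (-4)·1.000 - (-1)·1.000 - (3)·0.000) / (9) = -0.444
Iteration 2:
  x_1 = (-9 - (-2)·1.000 - (-2)·-1.846 - (2)·-0.444) / (7) = -1.401
  x_2 = (1 - (-4)·-0.429 - (2)·-1.846 - (4)·-0.444) / (13) = 0.366
  x_3 = (11 - (-4)·-0.429 - (-3)·1.000 - (3)·-0.444) / (-13) = -1.047
  x_4 = (-9 - (-4)·-0.429 - (-1)·1.000 - (3)·-1.846) / (9) = -0.464

(-1.401, 0.366, -1.047, -0.464)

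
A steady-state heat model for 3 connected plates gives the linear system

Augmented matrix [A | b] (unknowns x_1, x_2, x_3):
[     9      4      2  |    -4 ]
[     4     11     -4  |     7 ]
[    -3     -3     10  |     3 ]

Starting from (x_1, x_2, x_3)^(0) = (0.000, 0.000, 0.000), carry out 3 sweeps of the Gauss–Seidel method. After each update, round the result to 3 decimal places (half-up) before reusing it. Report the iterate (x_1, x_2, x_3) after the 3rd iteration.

Iteration 1:
  x_1 = (-4 - (4)·0.000 - (2)·0.000) / (9) = -0.444
  x_2 = (7 - (4)·-0.444 - (-4)·0.000) / (11) = 0.798
  x_3 = (3 - (-3)·-0.444 - (-3)·0.798) / (10) = 0.406
Iteration 2:
  x_1 = (-4 - (4)·0.798 - (2)·0.406) / (9) = -0.889
  x_2 = (7 - (4)·-0.889 - (-4)·0.406) / (11) = 1.107
  x_3 = (3 - (-3)·-0.889 - (-3)·1.107) / (10) = 0.365
Iteration 3:
  x_1 = (-4 - (4)·1.107 - (2)·0.365) / (9) = -1.018
  x_2 = (7 - (4)·-1.018 - (-4)·0.365) / (11) = 1.139
  x_3 = (3 - (-3)·-1.018 - (-3)·1.139) / (10) = 0.336

(-1.018, 1.139, 0.336)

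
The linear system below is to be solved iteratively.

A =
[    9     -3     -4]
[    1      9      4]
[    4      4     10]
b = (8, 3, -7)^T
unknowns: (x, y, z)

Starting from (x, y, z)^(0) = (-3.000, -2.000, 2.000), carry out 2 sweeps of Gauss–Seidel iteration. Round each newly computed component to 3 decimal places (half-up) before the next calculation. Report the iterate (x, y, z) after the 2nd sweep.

(0.275, 0.691, -1.086)

Iteration 1:
  x = (8 - (-3)·-2.000 - (-4)·2.000) / (9) = 1.111
  y = (3 - (1)·1.111 - (4)·2.000) / (9) = -0.679
  z = (-7 - (4)·1.111 - (4)·-0.679) / (10) = -0.873
Iteration 2:
  x = (8 - (-3)·-0.679 - (-4)·-0.873) / (9) = 0.275
  y = (3 - (1)·0.275 - (4)·-0.873) / (9) = 0.691
  z = (-7 - (4)·0.275 - (4)·0.691) / (10) = -1.086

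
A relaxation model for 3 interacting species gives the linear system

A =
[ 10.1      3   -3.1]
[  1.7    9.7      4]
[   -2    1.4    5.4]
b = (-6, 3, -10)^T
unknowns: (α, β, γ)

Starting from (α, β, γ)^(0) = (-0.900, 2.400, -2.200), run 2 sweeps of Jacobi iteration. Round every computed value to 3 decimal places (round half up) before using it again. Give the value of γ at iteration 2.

Iteration 1:
  α = (-6 - (3)·2.400 - (-3.1)·-2.200) / (10.1) = -1.982
  β = (3 - (1.7)·-0.900 - (4)·-2.200) / (9.7) = 1.374
  γ = (-10 - (-2)·-0.900 - (1.4)·2.400) / (5.4) = -2.807
Iteration 2:
  α = (-6 - (3)·1.374 - (-3.1)·-2.807) / (10.1) = -1.864
  β = (3 - (1.7)·-1.982 - (4)·-2.807) / (9.7) = 1.814
  γ = (-10 - (-2)·-1.982 - (1.4)·1.374) / (5.4) = -2.942

-2.942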